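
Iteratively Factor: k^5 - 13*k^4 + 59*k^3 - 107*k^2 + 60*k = (k - 4)*(k^4 - 9*k^3 + 23*k^2 - 15*k) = k*(k - 4)*(k^3 - 9*k^2 + 23*k - 15) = k*(k - 4)*(k - 1)*(k^2 - 8*k + 15) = k*(k - 5)*(k - 4)*(k - 1)*(k - 3)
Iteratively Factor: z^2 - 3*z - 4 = (z + 1)*(z - 4)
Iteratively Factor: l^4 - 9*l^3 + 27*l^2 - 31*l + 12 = (l - 1)*(l^3 - 8*l^2 + 19*l - 12) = (l - 1)^2*(l^2 - 7*l + 12) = (l - 4)*(l - 1)^2*(l - 3)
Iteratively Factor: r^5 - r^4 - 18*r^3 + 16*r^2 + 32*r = (r - 4)*(r^4 + 3*r^3 - 6*r^2 - 8*r) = (r - 4)*(r + 4)*(r^3 - r^2 - 2*r) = (r - 4)*(r - 2)*(r + 4)*(r^2 + r) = (r - 4)*(r - 2)*(r + 1)*(r + 4)*(r)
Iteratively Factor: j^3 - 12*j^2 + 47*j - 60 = (j - 3)*(j^2 - 9*j + 20) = (j - 4)*(j - 3)*(j - 5)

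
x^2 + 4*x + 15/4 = (x + 3/2)*(x + 5/2)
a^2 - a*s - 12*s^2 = (a - 4*s)*(a + 3*s)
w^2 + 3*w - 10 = (w - 2)*(w + 5)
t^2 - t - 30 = (t - 6)*(t + 5)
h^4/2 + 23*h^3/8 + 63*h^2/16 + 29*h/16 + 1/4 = (h/2 + 1/2)*(h + 1/4)*(h + 1/2)*(h + 4)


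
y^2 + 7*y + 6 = (y + 1)*(y + 6)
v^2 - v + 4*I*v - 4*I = (v - 1)*(v + 4*I)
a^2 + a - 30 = (a - 5)*(a + 6)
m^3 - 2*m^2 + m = m*(m - 1)^2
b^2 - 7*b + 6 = (b - 6)*(b - 1)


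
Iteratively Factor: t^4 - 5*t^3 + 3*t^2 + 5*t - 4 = (t + 1)*(t^3 - 6*t^2 + 9*t - 4) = (t - 1)*(t + 1)*(t^2 - 5*t + 4) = (t - 1)^2*(t + 1)*(t - 4)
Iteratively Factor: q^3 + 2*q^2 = (q)*(q^2 + 2*q) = q*(q + 2)*(q)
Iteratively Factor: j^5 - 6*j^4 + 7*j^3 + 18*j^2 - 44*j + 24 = (j - 3)*(j^4 - 3*j^3 - 2*j^2 + 12*j - 8) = (j - 3)*(j - 2)*(j^3 - j^2 - 4*j + 4) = (j - 3)*(j - 2)*(j - 1)*(j^2 - 4) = (j - 3)*(j - 2)^2*(j - 1)*(j + 2)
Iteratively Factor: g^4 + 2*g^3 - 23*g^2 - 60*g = (g + 3)*(g^3 - g^2 - 20*g) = g*(g + 3)*(g^2 - g - 20) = g*(g + 3)*(g + 4)*(g - 5)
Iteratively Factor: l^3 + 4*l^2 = (l)*(l^2 + 4*l) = l^2*(l + 4)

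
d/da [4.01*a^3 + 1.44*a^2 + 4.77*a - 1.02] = 12.03*a^2 + 2.88*a + 4.77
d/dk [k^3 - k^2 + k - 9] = 3*k^2 - 2*k + 1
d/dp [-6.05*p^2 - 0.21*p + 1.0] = -12.1*p - 0.21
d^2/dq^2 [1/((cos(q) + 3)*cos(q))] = (-(1 - cos(2*q))^2 + 45*cos(q)/4 - 11*cos(2*q)/2 - 9*cos(3*q)/4 + 33/2)/((cos(q) + 3)^3*cos(q)^3)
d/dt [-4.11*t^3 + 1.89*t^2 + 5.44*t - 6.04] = -12.33*t^2 + 3.78*t + 5.44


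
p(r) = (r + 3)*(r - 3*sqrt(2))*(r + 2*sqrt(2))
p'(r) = (r + 3)*(r - 3*sqrt(2)) + (r + 3)*(r + 2*sqrt(2)) + (r - 3*sqrt(2))*(r + 2*sqrt(2)) = 3*r^2 - 2*sqrt(2)*r + 6*r - 12 - 3*sqrt(2)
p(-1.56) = -10.60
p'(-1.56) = -13.89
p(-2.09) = -4.26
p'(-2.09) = -9.77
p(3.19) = -39.22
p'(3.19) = 24.40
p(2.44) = -51.66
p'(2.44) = 9.36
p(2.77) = -47.57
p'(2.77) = 15.56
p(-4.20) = -13.90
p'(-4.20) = 23.36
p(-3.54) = -2.99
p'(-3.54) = 10.12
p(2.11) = -53.82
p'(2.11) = 3.81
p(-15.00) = -2810.56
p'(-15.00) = 611.18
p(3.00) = -43.46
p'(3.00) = 20.27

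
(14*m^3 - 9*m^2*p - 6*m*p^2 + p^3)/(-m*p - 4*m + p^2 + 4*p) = (-14*m^2 - 5*m*p + p^2)/(p + 4)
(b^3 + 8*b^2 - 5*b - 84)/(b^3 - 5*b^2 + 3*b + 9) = (b^2 + 11*b + 28)/(b^2 - 2*b - 3)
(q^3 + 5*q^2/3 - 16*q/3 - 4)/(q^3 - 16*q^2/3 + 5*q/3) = (3*q^3 + 5*q^2 - 16*q - 12)/(q*(3*q^2 - 16*q + 5))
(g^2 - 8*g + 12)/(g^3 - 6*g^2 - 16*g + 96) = (g - 2)/(g^2 - 16)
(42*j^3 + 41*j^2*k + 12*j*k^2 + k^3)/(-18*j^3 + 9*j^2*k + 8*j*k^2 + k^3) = (-14*j^2 - 9*j*k - k^2)/(6*j^2 - 5*j*k - k^2)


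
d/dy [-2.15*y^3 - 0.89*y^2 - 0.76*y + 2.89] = -6.45*y^2 - 1.78*y - 0.76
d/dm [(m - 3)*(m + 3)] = 2*m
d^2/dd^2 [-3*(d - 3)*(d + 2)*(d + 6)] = -18*d - 30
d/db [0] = 0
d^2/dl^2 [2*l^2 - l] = 4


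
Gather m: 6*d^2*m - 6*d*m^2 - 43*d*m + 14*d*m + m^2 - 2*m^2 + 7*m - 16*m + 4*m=m^2*(-6*d - 1) + m*(6*d^2 - 29*d - 5)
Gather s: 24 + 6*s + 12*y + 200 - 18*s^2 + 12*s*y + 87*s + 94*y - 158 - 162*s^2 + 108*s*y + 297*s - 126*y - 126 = -180*s^2 + s*(120*y + 390) - 20*y - 60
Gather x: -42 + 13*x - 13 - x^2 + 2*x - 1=-x^2 + 15*x - 56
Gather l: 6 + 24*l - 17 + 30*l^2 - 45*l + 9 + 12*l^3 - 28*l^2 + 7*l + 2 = 12*l^3 + 2*l^2 - 14*l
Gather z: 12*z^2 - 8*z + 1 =12*z^2 - 8*z + 1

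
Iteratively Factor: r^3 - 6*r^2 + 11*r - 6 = (r - 2)*(r^2 - 4*r + 3) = (r - 2)*(r - 1)*(r - 3)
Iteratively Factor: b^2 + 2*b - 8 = (b + 4)*(b - 2)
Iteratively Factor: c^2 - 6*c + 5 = (c - 1)*(c - 5)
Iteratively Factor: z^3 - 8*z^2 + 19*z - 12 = (z - 4)*(z^2 - 4*z + 3) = (z - 4)*(z - 1)*(z - 3)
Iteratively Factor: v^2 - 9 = (v + 3)*(v - 3)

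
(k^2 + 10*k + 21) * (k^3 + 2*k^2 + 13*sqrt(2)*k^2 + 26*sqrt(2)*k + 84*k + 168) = k^5 + 12*k^4 + 13*sqrt(2)*k^4 + 125*k^3 + 156*sqrt(2)*k^3 + 533*sqrt(2)*k^2 + 1050*k^2 + 546*sqrt(2)*k + 3444*k + 3528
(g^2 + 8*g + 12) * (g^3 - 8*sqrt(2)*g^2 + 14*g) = g^5 - 8*sqrt(2)*g^4 + 8*g^4 - 64*sqrt(2)*g^3 + 26*g^3 - 96*sqrt(2)*g^2 + 112*g^2 + 168*g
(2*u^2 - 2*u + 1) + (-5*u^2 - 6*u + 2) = -3*u^2 - 8*u + 3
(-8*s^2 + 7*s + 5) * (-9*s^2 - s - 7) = 72*s^4 - 55*s^3 + 4*s^2 - 54*s - 35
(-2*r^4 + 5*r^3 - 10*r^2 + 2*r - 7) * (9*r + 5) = -18*r^5 + 35*r^4 - 65*r^3 - 32*r^2 - 53*r - 35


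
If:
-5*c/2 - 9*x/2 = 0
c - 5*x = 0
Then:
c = 0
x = 0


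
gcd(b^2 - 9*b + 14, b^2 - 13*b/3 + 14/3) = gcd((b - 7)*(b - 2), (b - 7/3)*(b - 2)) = b - 2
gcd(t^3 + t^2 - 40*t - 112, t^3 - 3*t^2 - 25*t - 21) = t - 7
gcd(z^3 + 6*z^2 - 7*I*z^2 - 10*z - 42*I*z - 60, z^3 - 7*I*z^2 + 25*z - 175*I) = z - 5*I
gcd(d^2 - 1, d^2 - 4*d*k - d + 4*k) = d - 1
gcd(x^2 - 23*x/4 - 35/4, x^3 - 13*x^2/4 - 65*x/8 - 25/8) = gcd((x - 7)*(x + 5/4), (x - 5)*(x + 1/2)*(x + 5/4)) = x + 5/4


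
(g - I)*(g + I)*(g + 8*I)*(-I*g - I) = -I*g^4 + 8*g^3 - I*g^3 + 8*g^2 - I*g^2 + 8*g - I*g + 8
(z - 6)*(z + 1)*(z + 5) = z^3 - 31*z - 30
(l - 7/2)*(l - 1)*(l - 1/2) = l^3 - 5*l^2 + 23*l/4 - 7/4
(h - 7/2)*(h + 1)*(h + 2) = h^3 - h^2/2 - 17*h/2 - 7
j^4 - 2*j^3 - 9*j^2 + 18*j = j*(j - 3)*(j - 2)*(j + 3)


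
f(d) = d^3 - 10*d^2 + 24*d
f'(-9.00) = 447.00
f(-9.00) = -1755.00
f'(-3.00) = 111.00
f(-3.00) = -189.00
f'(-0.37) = 31.81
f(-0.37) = -10.30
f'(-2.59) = 95.92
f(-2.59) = -146.61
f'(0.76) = 10.53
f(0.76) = 12.90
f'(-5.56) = 227.94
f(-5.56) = -614.46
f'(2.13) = -4.99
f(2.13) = 15.41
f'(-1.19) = 52.05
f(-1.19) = -44.41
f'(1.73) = -1.62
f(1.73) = 16.77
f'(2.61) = -7.76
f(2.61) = 12.30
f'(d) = 3*d^2 - 20*d + 24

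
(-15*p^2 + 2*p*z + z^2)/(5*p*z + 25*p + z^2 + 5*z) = (-3*p + z)/(z + 5)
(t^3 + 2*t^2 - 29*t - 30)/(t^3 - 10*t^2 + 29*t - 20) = (t^2 + 7*t + 6)/(t^2 - 5*t + 4)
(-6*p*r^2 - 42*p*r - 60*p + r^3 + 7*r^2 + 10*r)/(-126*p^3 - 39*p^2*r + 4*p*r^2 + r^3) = (r^2 + 7*r + 10)/(21*p^2 + 10*p*r + r^2)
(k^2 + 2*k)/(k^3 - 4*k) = 1/(k - 2)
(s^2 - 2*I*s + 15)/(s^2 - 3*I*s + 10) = (s + 3*I)/(s + 2*I)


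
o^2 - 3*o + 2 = (o - 2)*(o - 1)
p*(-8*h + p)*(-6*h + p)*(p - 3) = 48*h^2*p^2 - 144*h^2*p - 14*h*p^3 + 42*h*p^2 + p^4 - 3*p^3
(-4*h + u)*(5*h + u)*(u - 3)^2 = -20*h^2*u^2 + 120*h^2*u - 180*h^2 + h*u^3 - 6*h*u^2 + 9*h*u + u^4 - 6*u^3 + 9*u^2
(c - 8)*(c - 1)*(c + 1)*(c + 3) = c^4 - 5*c^3 - 25*c^2 + 5*c + 24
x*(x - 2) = x^2 - 2*x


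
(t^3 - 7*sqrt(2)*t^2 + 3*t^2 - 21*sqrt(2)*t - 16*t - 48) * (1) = t^3 - 7*sqrt(2)*t^2 + 3*t^2 - 21*sqrt(2)*t - 16*t - 48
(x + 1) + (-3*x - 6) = -2*x - 5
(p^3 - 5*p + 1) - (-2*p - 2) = p^3 - 3*p + 3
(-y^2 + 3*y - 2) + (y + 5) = -y^2 + 4*y + 3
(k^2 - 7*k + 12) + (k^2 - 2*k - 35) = 2*k^2 - 9*k - 23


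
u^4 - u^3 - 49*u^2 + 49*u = u*(u - 7)*(u - 1)*(u + 7)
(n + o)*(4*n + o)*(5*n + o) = 20*n^3 + 29*n^2*o + 10*n*o^2 + o^3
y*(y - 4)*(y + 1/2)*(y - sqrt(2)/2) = y^4 - 7*y^3/2 - sqrt(2)*y^3/2 - 2*y^2 + 7*sqrt(2)*y^2/4 + sqrt(2)*y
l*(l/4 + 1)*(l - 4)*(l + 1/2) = l^4/4 + l^3/8 - 4*l^2 - 2*l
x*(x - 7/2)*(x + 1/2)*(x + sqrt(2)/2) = x^4 - 3*x^3 + sqrt(2)*x^3/2 - 3*sqrt(2)*x^2/2 - 7*x^2/4 - 7*sqrt(2)*x/8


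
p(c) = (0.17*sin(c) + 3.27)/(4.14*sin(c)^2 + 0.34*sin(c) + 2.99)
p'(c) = (-8.28*sin(c)*cos(c) - 0.34*cos(c))*(0.17*sin(c) + 3.27)/(4.14*sin(c)^2 + 0.34*sin(c) + 2.99)^2 + 0.17*cos(c)/(4.14*sin(c)^2 + 0.34*sin(c) + 2.99)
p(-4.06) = 0.58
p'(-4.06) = 0.40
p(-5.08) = 0.50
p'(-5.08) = -0.20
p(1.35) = 0.47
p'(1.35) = -0.11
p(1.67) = 0.46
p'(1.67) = 0.05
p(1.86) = 0.48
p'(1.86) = 0.15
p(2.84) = 0.96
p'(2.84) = 0.70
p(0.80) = 0.63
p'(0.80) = -0.49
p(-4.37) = 0.49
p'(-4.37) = 0.18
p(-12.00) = 0.77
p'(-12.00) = -0.68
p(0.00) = 1.09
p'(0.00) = -0.07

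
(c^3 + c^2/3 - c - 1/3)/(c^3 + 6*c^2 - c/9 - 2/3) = 3*(c^2 - 1)/(3*c^2 + 17*c - 6)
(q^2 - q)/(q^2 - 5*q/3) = 3*(q - 1)/(3*q - 5)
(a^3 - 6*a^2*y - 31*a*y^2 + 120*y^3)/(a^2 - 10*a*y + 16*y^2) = (-a^2 - 2*a*y + 15*y^2)/(-a + 2*y)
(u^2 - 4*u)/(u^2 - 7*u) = (u - 4)/(u - 7)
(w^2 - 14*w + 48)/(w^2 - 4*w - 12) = (w - 8)/(w + 2)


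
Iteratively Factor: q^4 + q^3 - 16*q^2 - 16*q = (q)*(q^3 + q^2 - 16*q - 16) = q*(q - 4)*(q^2 + 5*q + 4) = q*(q - 4)*(q + 4)*(q + 1)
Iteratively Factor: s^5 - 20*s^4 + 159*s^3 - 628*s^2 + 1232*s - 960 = (s - 3)*(s^4 - 17*s^3 + 108*s^2 - 304*s + 320) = (s - 4)*(s - 3)*(s^3 - 13*s^2 + 56*s - 80) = (s - 5)*(s - 4)*(s - 3)*(s^2 - 8*s + 16) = (s - 5)*(s - 4)^2*(s - 3)*(s - 4)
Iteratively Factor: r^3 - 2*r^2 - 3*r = (r - 3)*(r^2 + r) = (r - 3)*(r + 1)*(r)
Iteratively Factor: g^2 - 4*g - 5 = (g + 1)*(g - 5)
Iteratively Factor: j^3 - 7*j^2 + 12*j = (j - 4)*(j^2 - 3*j) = (j - 4)*(j - 3)*(j)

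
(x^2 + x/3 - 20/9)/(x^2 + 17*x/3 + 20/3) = (x - 4/3)/(x + 4)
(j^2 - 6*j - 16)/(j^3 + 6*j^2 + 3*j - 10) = (j - 8)/(j^2 + 4*j - 5)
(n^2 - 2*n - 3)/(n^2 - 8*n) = (n^2 - 2*n - 3)/(n*(n - 8))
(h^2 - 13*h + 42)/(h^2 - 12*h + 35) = (h - 6)/(h - 5)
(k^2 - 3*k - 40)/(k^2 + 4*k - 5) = (k - 8)/(k - 1)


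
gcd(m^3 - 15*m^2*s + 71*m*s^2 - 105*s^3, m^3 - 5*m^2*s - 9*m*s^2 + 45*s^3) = m^2 - 8*m*s + 15*s^2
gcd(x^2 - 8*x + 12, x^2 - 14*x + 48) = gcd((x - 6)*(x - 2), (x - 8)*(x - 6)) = x - 6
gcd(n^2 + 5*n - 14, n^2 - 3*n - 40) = 1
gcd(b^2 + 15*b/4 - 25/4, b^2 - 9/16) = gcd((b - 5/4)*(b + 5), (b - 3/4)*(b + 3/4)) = 1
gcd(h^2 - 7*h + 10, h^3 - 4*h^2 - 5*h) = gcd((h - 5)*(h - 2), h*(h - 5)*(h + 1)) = h - 5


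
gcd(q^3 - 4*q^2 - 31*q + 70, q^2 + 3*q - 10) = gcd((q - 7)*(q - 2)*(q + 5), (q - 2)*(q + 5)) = q^2 + 3*q - 10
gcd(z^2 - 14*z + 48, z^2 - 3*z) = 1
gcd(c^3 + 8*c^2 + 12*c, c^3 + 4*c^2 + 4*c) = c^2 + 2*c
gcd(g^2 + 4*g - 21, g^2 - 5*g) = 1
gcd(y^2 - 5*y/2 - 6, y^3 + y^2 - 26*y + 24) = y - 4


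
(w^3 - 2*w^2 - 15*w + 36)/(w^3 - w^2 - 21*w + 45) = (w + 4)/(w + 5)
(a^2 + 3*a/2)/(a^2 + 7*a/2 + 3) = a/(a + 2)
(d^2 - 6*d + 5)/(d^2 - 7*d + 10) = (d - 1)/(d - 2)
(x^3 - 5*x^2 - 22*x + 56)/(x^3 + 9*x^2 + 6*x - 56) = (x - 7)/(x + 7)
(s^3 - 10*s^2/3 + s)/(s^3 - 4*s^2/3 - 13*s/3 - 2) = s*(3*s - 1)/(3*s^2 + 5*s + 2)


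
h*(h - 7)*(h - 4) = h^3 - 11*h^2 + 28*h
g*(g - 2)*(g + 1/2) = g^3 - 3*g^2/2 - g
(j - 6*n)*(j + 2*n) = j^2 - 4*j*n - 12*n^2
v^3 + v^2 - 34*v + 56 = (v - 4)*(v - 2)*(v + 7)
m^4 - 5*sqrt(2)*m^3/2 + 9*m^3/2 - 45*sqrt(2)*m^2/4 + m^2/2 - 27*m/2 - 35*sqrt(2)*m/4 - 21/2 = (m + 1)*(m + 7/2)*(m - 3*sqrt(2))*(m + sqrt(2)/2)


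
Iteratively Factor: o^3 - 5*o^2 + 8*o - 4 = (o - 2)*(o^2 - 3*o + 2) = (o - 2)^2*(o - 1)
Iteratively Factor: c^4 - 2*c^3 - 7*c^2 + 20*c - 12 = (c - 2)*(c^3 - 7*c + 6) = (c - 2)*(c + 3)*(c^2 - 3*c + 2) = (c - 2)*(c - 1)*(c + 3)*(c - 2)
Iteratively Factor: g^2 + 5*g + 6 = (g + 3)*(g + 2)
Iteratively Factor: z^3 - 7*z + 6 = (z + 3)*(z^2 - 3*z + 2) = (z - 1)*(z + 3)*(z - 2)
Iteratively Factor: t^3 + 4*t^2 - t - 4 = (t + 4)*(t^2 - 1) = (t - 1)*(t + 4)*(t + 1)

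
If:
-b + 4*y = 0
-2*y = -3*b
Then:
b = 0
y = 0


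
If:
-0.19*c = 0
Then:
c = 0.00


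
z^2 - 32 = (z - 4*sqrt(2))*(z + 4*sqrt(2))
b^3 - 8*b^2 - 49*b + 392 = (b - 8)*(b - 7)*(b + 7)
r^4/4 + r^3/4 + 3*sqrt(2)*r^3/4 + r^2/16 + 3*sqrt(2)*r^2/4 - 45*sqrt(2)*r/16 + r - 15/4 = (r/2 + sqrt(2)/2)*(r/2 + sqrt(2))*(r - 3/2)*(r + 5/2)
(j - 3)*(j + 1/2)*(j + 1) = j^3 - 3*j^2/2 - 4*j - 3/2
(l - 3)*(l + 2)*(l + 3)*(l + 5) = l^4 + 7*l^3 + l^2 - 63*l - 90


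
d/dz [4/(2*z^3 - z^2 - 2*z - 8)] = 8*(-3*z^2 + z + 1)/(-2*z^3 + z^2 + 2*z + 8)^2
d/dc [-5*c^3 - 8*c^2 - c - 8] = -15*c^2 - 16*c - 1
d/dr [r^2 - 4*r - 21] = 2*r - 4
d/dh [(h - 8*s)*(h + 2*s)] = 2*h - 6*s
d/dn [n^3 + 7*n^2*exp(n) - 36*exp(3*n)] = 7*n^2*exp(n) + 3*n^2 + 14*n*exp(n) - 108*exp(3*n)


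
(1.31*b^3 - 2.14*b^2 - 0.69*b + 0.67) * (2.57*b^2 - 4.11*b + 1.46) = 3.3667*b^5 - 10.8839*b^4 + 8.9347*b^3 + 1.4334*b^2 - 3.7611*b + 0.9782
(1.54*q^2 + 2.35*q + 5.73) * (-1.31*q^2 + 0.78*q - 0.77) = -2.0174*q^4 - 1.8773*q^3 - 6.8591*q^2 + 2.6599*q - 4.4121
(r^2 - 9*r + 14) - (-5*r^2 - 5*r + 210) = 6*r^2 - 4*r - 196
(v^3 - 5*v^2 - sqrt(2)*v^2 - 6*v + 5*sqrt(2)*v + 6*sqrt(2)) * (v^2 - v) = v^5 - 6*v^4 - sqrt(2)*v^4 - v^3 + 6*sqrt(2)*v^3 + sqrt(2)*v^2 + 6*v^2 - 6*sqrt(2)*v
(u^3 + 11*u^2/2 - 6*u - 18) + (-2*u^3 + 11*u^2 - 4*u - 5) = -u^3 + 33*u^2/2 - 10*u - 23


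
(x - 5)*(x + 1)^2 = x^3 - 3*x^2 - 9*x - 5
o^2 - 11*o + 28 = (o - 7)*(o - 4)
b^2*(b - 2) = b^3 - 2*b^2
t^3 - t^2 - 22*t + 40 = (t - 4)*(t - 2)*(t + 5)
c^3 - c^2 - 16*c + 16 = (c - 4)*(c - 1)*(c + 4)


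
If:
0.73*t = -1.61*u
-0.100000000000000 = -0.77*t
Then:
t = 0.13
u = -0.06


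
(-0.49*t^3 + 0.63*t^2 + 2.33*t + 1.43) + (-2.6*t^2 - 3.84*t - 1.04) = -0.49*t^3 - 1.97*t^2 - 1.51*t + 0.39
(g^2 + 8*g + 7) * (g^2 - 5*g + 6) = g^4 + 3*g^3 - 27*g^2 + 13*g + 42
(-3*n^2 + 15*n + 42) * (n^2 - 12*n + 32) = -3*n^4 + 51*n^3 - 234*n^2 - 24*n + 1344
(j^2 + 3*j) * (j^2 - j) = j^4 + 2*j^3 - 3*j^2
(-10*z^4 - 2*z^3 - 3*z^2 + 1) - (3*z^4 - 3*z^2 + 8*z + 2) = -13*z^4 - 2*z^3 - 8*z - 1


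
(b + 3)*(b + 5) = b^2 + 8*b + 15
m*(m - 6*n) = m^2 - 6*m*n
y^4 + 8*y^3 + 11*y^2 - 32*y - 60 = (y - 2)*(y + 2)*(y + 3)*(y + 5)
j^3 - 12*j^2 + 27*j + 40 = (j - 8)*(j - 5)*(j + 1)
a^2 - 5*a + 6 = (a - 3)*(a - 2)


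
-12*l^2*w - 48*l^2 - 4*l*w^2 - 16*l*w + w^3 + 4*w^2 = (-6*l + w)*(2*l + w)*(w + 4)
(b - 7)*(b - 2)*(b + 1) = b^3 - 8*b^2 + 5*b + 14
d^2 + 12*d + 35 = (d + 5)*(d + 7)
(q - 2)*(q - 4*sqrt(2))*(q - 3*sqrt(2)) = q^3 - 7*sqrt(2)*q^2 - 2*q^2 + 14*sqrt(2)*q + 24*q - 48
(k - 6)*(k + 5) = k^2 - k - 30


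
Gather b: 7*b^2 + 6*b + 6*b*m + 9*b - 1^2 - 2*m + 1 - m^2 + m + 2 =7*b^2 + b*(6*m + 15) - m^2 - m + 2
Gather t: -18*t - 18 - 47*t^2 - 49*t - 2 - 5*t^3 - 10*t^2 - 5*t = -5*t^3 - 57*t^2 - 72*t - 20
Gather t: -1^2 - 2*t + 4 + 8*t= 6*t + 3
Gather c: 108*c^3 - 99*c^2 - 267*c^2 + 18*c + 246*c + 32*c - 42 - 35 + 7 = 108*c^3 - 366*c^2 + 296*c - 70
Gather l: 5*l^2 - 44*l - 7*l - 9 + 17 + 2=5*l^2 - 51*l + 10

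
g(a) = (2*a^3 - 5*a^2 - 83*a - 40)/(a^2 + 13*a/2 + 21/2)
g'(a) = (-2*a - 13/2)*(2*a^3 - 5*a^2 - 83*a - 40)/(a^2 + 13*a/2 + 21/2)^2 + (6*a^2 - 10*a - 83)/(a^2 + 13*a/2 + 21/2) = 2*(4*a^4 + 52*a^3 + 227*a^2 - 50*a - 1223)/(4*a^4 + 52*a^3 + 253*a^2 + 546*a + 441)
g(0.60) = -6.18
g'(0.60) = -2.66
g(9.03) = 1.83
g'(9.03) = 1.80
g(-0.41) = -0.87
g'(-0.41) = -9.12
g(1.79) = -7.62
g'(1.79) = -0.19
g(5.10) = -4.71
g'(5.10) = 1.45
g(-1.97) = 56.36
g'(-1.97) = -116.94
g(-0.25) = -2.19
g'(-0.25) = -7.49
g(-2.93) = 2755.84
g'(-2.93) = -44258.84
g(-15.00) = -48.33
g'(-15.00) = 2.04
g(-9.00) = -35.03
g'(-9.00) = 2.73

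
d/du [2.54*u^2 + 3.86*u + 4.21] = 5.08*u + 3.86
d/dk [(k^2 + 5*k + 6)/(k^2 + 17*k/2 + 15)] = 2*(7*k^2 + 36*k + 48)/(4*k^4 + 68*k^3 + 409*k^2 + 1020*k + 900)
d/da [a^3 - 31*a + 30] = 3*a^2 - 31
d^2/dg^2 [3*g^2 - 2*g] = 6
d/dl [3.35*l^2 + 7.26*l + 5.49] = 6.7*l + 7.26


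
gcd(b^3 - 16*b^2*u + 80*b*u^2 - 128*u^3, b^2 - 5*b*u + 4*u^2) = -b + 4*u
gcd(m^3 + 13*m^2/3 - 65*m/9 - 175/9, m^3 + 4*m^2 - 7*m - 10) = m + 5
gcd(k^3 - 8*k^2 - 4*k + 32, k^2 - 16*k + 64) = k - 8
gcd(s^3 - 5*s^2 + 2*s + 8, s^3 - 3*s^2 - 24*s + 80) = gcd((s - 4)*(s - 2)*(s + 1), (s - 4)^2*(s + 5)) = s - 4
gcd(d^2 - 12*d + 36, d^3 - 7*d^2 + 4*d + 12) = d - 6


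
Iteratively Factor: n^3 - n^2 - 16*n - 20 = (n + 2)*(n^2 - 3*n - 10) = (n + 2)^2*(n - 5)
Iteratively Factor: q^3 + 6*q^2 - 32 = (q + 4)*(q^2 + 2*q - 8) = (q + 4)^2*(q - 2)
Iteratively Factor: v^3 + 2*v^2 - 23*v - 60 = (v - 5)*(v^2 + 7*v + 12) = (v - 5)*(v + 3)*(v + 4)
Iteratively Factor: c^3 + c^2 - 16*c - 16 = (c - 4)*(c^2 + 5*c + 4) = (c - 4)*(c + 4)*(c + 1)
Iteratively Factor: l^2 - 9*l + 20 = (l - 4)*(l - 5)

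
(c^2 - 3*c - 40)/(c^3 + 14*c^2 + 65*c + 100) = (c - 8)/(c^2 + 9*c + 20)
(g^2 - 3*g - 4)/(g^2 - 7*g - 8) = (g - 4)/(g - 8)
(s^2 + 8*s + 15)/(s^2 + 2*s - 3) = (s + 5)/(s - 1)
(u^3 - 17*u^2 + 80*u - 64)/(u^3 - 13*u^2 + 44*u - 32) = (u - 8)/(u - 4)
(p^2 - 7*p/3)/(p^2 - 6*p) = (p - 7/3)/(p - 6)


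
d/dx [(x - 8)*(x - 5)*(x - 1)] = 3*x^2 - 28*x + 53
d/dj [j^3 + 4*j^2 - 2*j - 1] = 3*j^2 + 8*j - 2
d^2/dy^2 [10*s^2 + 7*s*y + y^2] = 2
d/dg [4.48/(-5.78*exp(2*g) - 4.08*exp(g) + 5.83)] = (51.7888*exp(g) + 18.2784)*exp(g)/(5.78*exp(2*g) + 4.08*exp(g) - 5.83)^2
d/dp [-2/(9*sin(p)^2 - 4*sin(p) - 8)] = 4*(9*sin(p) - 2)*cos(p)/(-9*sin(p)^2 + 4*sin(p) + 8)^2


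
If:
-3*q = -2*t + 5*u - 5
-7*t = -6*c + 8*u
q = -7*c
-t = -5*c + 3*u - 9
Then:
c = 197/42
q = -197/6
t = -283/21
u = 643/42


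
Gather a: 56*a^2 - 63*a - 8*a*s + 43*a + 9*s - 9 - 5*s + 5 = 56*a^2 + a*(-8*s - 20) + 4*s - 4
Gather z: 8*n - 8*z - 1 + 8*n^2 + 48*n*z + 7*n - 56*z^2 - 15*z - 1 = 8*n^2 + 15*n - 56*z^2 + z*(48*n - 23) - 2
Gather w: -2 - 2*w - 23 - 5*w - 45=-7*w - 70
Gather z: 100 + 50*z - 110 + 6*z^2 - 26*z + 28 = 6*z^2 + 24*z + 18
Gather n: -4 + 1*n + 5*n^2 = 5*n^2 + n - 4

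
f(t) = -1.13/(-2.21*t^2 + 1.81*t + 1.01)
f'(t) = -1.13*(4.42*t - 1.81)/(-2.21*t^2 + 1.81*t + 1.01)^2 = (2.0453 - 4.9946*t)/(-2.21*t^2 + 1.81*t + 1.01)^2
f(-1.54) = 0.16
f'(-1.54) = 0.20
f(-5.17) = 0.02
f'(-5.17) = 0.01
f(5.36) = 0.02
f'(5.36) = -0.01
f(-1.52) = 0.17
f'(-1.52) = 0.21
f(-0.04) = -1.21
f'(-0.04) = 2.57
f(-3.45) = 0.04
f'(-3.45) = 0.02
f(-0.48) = 3.07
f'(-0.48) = 32.81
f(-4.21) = 0.02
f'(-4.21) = 0.01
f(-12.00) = 0.00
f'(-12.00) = 0.00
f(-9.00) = 0.01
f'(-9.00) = 0.00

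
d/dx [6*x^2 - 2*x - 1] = 12*x - 2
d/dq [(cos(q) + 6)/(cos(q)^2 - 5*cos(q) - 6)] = (cos(q)^2 + 12*cos(q) - 24)*sin(q)/(sin(q)^2 + 5*cos(q) + 5)^2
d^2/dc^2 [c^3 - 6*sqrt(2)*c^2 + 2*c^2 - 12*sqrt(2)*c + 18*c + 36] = 6*c - 12*sqrt(2) + 4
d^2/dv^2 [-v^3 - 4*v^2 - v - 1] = -6*v - 8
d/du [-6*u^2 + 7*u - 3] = 7 - 12*u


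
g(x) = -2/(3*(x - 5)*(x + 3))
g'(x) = 2/(3*(x - 5)*(x + 3)^2) + 2/(3*(x - 5)^2*(x + 3)) = 4*(x - 1)/(3*(x - 5)^2*(x + 3)^2)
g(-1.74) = 0.08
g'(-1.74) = -0.05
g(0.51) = 0.04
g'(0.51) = -0.00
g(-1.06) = 0.06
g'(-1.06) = -0.02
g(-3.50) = -0.16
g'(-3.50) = -0.33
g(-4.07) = -0.07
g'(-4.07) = -0.07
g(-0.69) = 0.05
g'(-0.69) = -0.01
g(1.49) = 0.04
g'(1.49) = 0.00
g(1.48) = 0.04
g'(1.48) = 0.00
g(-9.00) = -0.00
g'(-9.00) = 0.00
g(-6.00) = -0.02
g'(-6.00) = -0.00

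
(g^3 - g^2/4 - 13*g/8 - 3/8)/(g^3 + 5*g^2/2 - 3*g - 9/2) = (g + 1/4)/(g + 3)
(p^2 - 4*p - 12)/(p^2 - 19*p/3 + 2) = 3*(p + 2)/(3*p - 1)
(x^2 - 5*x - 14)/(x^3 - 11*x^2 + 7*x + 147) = (x + 2)/(x^2 - 4*x - 21)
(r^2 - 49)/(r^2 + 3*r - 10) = (r^2 - 49)/(r^2 + 3*r - 10)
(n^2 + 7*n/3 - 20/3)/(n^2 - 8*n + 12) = (3*n^2 + 7*n - 20)/(3*(n^2 - 8*n + 12))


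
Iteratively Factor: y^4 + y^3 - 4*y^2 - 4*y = (y)*(y^3 + y^2 - 4*y - 4) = y*(y + 2)*(y^2 - y - 2) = y*(y + 1)*(y + 2)*(y - 2)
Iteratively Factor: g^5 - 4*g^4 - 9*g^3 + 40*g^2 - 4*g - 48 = (g - 2)*(g^4 - 2*g^3 - 13*g^2 + 14*g + 24) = (g - 4)*(g - 2)*(g^3 + 2*g^2 - 5*g - 6) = (g - 4)*(g - 2)*(g + 1)*(g^2 + g - 6) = (g - 4)*(g - 2)^2*(g + 1)*(g + 3)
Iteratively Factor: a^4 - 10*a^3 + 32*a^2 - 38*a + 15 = (a - 1)*(a^3 - 9*a^2 + 23*a - 15) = (a - 1)^2*(a^2 - 8*a + 15) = (a - 5)*(a - 1)^2*(a - 3)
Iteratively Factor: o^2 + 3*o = (o + 3)*(o)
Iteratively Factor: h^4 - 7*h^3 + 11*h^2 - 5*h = (h)*(h^3 - 7*h^2 + 11*h - 5) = h*(h - 1)*(h^2 - 6*h + 5) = h*(h - 1)^2*(h - 5)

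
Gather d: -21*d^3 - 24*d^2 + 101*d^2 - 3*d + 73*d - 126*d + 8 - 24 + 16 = -21*d^3 + 77*d^2 - 56*d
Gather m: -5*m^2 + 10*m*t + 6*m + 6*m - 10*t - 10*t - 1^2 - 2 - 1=-5*m^2 + m*(10*t + 12) - 20*t - 4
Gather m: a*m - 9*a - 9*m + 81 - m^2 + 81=-9*a - m^2 + m*(a - 9) + 162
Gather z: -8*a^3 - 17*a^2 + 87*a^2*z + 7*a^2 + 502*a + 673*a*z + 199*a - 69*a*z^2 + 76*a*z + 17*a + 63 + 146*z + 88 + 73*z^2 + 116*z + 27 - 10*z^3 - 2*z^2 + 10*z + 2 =-8*a^3 - 10*a^2 + 718*a - 10*z^3 + z^2*(71 - 69*a) + z*(87*a^2 + 749*a + 272) + 180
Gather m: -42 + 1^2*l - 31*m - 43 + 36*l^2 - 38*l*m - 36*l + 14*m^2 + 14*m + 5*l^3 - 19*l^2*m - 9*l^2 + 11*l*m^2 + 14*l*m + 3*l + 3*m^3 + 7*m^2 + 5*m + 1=5*l^3 + 27*l^2 - 32*l + 3*m^3 + m^2*(11*l + 21) + m*(-19*l^2 - 24*l - 12) - 84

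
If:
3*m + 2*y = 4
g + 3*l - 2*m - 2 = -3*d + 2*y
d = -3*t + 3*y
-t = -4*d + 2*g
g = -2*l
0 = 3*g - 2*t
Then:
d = 294/67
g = 336/67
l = -168/67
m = -312/67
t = 504/67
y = 602/67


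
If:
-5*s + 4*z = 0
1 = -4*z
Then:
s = -1/5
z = -1/4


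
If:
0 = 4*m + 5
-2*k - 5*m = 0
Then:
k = 25/8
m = -5/4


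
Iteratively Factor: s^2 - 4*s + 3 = (s - 3)*(s - 1)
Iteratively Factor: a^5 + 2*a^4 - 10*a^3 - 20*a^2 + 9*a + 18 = (a + 2)*(a^4 - 10*a^2 + 9) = (a + 1)*(a + 2)*(a^3 - a^2 - 9*a + 9) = (a + 1)*(a + 2)*(a + 3)*(a^2 - 4*a + 3) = (a - 3)*(a + 1)*(a + 2)*(a + 3)*(a - 1)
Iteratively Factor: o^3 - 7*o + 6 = (o - 1)*(o^2 + o - 6) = (o - 1)*(o + 3)*(o - 2)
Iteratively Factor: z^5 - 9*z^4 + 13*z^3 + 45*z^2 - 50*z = (z + 2)*(z^4 - 11*z^3 + 35*z^2 - 25*z) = (z - 5)*(z + 2)*(z^3 - 6*z^2 + 5*z) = z*(z - 5)*(z + 2)*(z^2 - 6*z + 5) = z*(z - 5)*(z - 1)*(z + 2)*(z - 5)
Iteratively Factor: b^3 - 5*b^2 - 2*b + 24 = (b - 4)*(b^2 - b - 6) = (b - 4)*(b - 3)*(b + 2)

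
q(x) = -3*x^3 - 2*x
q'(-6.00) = -326.00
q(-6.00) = 660.00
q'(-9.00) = -731.00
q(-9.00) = 2205.00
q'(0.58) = -5.03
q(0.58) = -1.75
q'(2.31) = -50.02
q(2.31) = -41.60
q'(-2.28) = -48.79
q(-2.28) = 40.12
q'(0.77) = -7.34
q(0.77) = -2.91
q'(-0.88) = -8.97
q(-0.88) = 3.80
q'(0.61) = -5.35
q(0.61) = -1.90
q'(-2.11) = -42.07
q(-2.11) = 32.40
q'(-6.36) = -366.05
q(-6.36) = 784.50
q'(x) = -9*x^2 - 2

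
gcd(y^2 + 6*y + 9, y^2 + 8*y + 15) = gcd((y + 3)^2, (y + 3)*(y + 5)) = y + 3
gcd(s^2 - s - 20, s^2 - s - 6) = 1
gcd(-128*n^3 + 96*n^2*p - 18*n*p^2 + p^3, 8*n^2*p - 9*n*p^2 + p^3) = -8*n + p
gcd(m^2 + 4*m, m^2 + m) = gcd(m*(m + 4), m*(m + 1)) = m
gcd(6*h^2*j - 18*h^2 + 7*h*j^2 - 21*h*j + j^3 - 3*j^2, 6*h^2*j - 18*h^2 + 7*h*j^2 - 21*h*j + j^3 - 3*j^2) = 6*h^2*j - 18*h^2 + 7*h*j^2 - 21*h*j + j^3 - 3*j^2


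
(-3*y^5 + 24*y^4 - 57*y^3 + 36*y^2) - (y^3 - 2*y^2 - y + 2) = -3*y^5 + 24*y^4 - 58*y^3 + 38*y^2 + y - 2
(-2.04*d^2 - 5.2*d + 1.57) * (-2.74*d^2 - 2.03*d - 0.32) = 5.5896*d^4 + 18.3892*d^3 + 6.907*d^2 - 1.5231*d - 0.5024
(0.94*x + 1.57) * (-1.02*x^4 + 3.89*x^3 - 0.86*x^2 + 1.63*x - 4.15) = -0.9588*x^5 + 2.0552*x^4 + 5.2989*x^3 + 0.182*x^2 - 1.3419*x - 6.5155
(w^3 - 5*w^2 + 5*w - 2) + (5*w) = w^3 - 5*w^2 + 10*w - 2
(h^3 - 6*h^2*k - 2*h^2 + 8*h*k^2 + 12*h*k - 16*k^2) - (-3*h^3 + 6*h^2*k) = 4*h^3 - 12*h^2*k - 2*h^2 + 8*h*k^2 + 12*h*k - 16*k^2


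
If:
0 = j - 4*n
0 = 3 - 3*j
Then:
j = 1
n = 1/4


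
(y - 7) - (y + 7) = -14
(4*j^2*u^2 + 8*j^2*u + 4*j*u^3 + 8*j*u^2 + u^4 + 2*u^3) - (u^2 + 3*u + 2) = 4*j^2*u^2 + 8*j^2*u + 4*j*u^3 + 8*j*u^2 + u^4 + 2*u^3 - u^2 - 3*u - 2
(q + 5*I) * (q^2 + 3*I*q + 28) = q^3 + 8*I*q^2 + 13*q + 140*I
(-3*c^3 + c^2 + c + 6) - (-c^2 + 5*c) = -3*c^3 + 2*c^2 - 4*c + 6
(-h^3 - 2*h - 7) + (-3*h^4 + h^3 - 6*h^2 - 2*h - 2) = -3*h^4 - 6*h^2 - 4*h - 9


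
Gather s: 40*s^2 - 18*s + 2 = 40*s^2 - 18*s + 2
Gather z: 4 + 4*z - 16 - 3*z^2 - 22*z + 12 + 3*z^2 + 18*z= 0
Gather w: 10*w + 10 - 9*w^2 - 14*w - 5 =-9*w^2 - 4*w + 5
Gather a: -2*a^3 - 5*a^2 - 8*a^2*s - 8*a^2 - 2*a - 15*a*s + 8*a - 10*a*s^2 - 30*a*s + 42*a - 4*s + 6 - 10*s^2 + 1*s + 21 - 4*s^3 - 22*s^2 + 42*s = -2*a^3 + a^2*(-8*s - 13) + a*(-10*s^2 - 45*s + 48) - 4*s^3 - 32*s^2 + 39*s + 27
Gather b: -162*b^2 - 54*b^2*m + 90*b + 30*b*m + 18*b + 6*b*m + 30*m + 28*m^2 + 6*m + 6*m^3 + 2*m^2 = b^2*(-54*m - 162) + b*(36*m + 108) + 6*m^3 + 30*m^2 + 36*m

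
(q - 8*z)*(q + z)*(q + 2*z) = q^3 - 5*q^2*z - 22*q*z^2 - 16*z^3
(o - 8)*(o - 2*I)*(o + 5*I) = o^3 - 8*o^2 + 3*I*o^2 + 10*o - 24*I*o - 80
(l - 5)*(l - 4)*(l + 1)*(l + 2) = l^4 - 6*l^3 - 5*l^2 + 42*l + 40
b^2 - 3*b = b*(b - 3)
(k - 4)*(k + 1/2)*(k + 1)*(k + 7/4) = k^4 - 3*k^3/4 - 79*k^2/8 - 93*k/8 - 7/2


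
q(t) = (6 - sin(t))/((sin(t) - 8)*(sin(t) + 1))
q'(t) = -(6 - sin(t))*cos(t)/((sin(t) - 8)*(sin(t) + 1)^2) - (6 - sin(t))*cos(t)/((sin(t) - 8)^2*(sin(t) + 1)) - cos(t)/((sin(t) - 8)*(sin(t) + 1))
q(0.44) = -0.52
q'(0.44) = 0.35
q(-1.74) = -54.44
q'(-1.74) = -642.22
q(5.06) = -12.98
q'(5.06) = 74.07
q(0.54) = -0.48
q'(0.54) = 0.29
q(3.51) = -1.19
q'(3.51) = -1.78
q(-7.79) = -380.10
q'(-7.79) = 11878.17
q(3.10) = -0.72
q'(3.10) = -0.72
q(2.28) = -0.41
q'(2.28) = -0.17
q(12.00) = -1.65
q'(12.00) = 3.06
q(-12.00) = -0.48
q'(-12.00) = 0.28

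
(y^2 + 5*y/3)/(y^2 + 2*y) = (y + 5/3)/(y + 2)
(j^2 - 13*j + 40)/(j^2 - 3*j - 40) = (j - 5)/(j + 5)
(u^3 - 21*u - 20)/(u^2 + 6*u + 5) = (u^2 - u - 20)/(u + 5)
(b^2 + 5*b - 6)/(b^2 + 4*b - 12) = (b - 1)/(b - 2)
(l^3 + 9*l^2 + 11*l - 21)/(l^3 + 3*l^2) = 1 + 6/l - 7/l^2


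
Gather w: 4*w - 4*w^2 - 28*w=-4*w^2 - 24*w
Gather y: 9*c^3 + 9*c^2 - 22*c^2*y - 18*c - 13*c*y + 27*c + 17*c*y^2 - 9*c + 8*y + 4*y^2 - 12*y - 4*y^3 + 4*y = 9*c^3 + 9*c^2 - 4*y^3 + y^2*(17*c + 4) + y*(-22*c^2 - 13*c)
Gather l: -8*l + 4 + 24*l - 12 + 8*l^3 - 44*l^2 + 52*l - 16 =8*l^3 - 44*l^2 + 68*l - 24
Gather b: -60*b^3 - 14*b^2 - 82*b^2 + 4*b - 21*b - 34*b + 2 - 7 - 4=-60*b^3 - 96*b^2 - 51*b - 9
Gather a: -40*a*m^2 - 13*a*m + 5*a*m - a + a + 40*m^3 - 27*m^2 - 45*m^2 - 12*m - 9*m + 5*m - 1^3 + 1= a*(-40*m^2 - 8*m) + 40*m^3 - 72*m^2 - 16*m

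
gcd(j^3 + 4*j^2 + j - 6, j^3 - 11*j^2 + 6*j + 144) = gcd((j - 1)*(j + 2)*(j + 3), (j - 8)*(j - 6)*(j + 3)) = j + 3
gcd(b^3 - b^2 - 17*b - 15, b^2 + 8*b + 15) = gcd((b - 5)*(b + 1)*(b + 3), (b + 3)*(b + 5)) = b + 3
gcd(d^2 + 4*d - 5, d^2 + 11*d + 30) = d + 5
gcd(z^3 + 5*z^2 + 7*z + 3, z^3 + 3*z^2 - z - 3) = z^2 + 4*z + 3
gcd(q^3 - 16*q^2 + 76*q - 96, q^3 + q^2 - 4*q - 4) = q - 2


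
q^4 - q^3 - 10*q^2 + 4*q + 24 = (q - 3)*(q - 2)*(q + 2)^2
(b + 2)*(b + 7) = b^2 + 9*b + 14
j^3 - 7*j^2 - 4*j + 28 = (j - 7)*(j - 2)*(j + 2)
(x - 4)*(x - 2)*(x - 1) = x^3 - 7*x^2 + 14*x - 8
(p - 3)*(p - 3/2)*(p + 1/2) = p^3 - 4*p^2 + 9*p/4 + 9/4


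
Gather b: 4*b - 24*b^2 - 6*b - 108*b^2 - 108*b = -132*b^2 - 110*b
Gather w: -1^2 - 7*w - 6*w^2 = -6*w^2 - 7*w - 1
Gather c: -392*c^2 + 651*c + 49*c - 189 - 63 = -392*c^2 + 700*c - 252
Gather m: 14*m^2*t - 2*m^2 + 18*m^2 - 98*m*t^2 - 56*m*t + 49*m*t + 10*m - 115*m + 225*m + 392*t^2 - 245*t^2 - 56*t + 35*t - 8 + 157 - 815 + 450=m^2*(14*t + 16) + m*(-98*t^2 - 7*t + 120) + 147*t^2 - 21*t - 216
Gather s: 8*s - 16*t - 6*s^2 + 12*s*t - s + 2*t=-6*s^2 + s*(12*t + 7) - 14*t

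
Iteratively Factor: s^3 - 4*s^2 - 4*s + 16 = (s - 2)*(s^2 - 2*s - 8) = (s - 2)*(s + 2)*(s - 4)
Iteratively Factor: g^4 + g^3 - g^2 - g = (g + 1)*(g^3 - g) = (g - 1)*(g + 1)*(g^2 + g) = (g - 1)*(g + 1)^2*(g)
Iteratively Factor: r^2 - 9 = (r + 3)*(r - 3)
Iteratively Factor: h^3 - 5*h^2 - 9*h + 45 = (h + 3)*(h^2 - 8*h + 15) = (h - 3)*(h + 3)*(h - 5)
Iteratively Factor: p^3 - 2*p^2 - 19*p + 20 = (p - 5)*(p^2 + 3*p - 4) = (p - 5)*(p + 4)*(p - 1)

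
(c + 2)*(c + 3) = c^2 + 5*c + 6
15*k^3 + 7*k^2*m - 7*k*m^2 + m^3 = (-5*k + m)*(-3*k + m)*(k + m)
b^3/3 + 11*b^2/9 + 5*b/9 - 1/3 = (b/3 + 1)*(b - 1/3)*(b + 1)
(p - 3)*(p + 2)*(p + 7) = p^3 + 6*p^2 - 13*p - 42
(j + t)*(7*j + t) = 7*j^2 + 8*j*t + t^2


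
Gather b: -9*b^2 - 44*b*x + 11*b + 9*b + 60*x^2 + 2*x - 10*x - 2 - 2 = -9*b^2 + b*(20 - 44*x) + 60*x^2 - 8*x - 4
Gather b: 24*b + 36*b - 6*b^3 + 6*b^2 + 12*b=-6*b^3 + 6*b^2 + 72*b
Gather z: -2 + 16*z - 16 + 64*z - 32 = 80*z - 50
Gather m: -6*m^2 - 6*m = -6*m^2 - 6*m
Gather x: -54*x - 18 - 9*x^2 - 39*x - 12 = -9*x^2 - 93*x - 30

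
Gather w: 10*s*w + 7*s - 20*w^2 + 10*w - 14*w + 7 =7*s - 20*w^2 + w*(10*s - 4) + 7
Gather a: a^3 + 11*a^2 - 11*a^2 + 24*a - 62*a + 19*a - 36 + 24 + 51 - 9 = a^3 - 19*a + 30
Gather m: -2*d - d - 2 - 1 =-3*d - 3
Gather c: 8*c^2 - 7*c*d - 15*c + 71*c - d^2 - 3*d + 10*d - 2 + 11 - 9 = 8*c^2 + c*(56 - 7*d) - d^2 + 7*d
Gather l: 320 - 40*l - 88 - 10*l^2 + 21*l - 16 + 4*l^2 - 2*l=-6*l^2 - 21*l + 216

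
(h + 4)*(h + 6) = h^2 + 10*h + 24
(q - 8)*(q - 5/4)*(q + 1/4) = q^3 - 9*q^2 + 123*q/16 + 5/2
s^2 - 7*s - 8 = (s - 8)*(s + 1)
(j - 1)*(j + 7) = j^2 + 6*j - 7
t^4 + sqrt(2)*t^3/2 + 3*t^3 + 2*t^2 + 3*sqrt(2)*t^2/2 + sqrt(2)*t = t*(t + 1)*(t + 2)*(t + sqrt(2)/2)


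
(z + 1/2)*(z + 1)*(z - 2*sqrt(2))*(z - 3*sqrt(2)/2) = z^4 - 7*sqrt(2)*z^3/2 + 3*z^3/2 - 21*sqrt(2)*z^2/4 + 13*z^2/2 - 7*sqrt(2)*z/4 + 9*z + 3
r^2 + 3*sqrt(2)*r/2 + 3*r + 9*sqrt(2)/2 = (r + 3)*(r + 3*sqrt(2)/2)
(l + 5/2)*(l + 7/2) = l^2 + 6*l + 35/4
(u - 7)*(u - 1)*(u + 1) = u^3 - 7*u^2 - u + 7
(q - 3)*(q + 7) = q^2 + 4*q - 21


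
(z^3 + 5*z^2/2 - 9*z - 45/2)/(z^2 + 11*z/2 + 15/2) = z - 3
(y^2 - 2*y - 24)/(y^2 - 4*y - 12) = (y + 4)/(y + 2)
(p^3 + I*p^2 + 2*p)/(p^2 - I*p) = p + 2*I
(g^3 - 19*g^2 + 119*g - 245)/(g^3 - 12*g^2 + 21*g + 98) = (g - 5)/(g + 2)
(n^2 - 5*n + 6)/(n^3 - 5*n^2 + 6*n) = 1/n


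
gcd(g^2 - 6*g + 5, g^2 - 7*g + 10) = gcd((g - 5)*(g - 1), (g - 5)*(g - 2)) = g - 5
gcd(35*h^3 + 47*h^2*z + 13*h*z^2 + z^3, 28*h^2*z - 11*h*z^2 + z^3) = 1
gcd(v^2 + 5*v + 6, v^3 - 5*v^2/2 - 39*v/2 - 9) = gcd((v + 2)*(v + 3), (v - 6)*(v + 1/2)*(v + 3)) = v + 3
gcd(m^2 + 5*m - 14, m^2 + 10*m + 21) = m + 7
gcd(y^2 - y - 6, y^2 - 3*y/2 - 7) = y + 2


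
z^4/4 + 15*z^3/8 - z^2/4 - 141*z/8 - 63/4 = (z/4 + 1/4)*(z - 3)*(z + 7/2)*(z + 6)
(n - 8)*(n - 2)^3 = n^4 - 14*n^3 + 60*n^2 - 104*n + 64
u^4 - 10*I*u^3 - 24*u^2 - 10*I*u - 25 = (u - 5*I)^2*(u - I)*(u + I)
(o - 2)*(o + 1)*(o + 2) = o^3 + o^2 - 4*o - 4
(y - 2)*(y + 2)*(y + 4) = y^3 + 4*y^2 - 4*y - 16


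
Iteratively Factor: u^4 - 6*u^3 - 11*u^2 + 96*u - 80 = (u - 4)*(u^3 - 2*u^2 - 19*u + 20) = (u - 5)*(u - 4)*(u^2 + 3*u - 4) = (u - 5)*(u - 4)*(u - 1)*(u + 4)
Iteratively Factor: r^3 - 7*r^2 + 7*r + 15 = (r - 5)*(r^2 - 2*r - 3) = (r - 5)*(r + 1)*(r - 3)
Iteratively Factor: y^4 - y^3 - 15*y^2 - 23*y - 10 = (y + 1)*(y^3 - 2*y^2 - 13*y - 10) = (y + 1)*(y + 2)*(y^2 - 4*y - 5) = (y - 5)*(y + 1)*(y + 2)*(y + 1)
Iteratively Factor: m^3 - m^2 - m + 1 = (m - 1)*(m^2 - 1) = (m - 1)^2*(m + 1)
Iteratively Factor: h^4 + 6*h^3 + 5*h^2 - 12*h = (h + 4)*(h^3 + 2*h^2 - 3*h) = h*(h + 4)*(h^2 + 2*h - 3) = h*(h + 3)*(h + 4)*(h - 1)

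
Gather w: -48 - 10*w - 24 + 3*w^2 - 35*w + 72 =3*w^2 - 45*w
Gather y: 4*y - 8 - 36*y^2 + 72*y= -36*y^2 + 76*y - 8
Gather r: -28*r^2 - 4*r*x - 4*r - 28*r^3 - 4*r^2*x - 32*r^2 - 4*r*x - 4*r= -28*r^3 + r^2*(-4*x - 60) + r*(-8*x - 8)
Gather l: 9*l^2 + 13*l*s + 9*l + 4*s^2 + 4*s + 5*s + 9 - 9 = 9*l^2 + l*(13*s + 9) + 4*s^2 + 9*s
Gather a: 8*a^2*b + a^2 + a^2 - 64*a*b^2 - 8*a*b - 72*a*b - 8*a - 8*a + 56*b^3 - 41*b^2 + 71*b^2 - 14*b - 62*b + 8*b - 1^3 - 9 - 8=a^2*(8*b + 2) + a*(-64*b^2 - 80*b - 16) + 56*b^3 + 30*b^2 - 68*b - 18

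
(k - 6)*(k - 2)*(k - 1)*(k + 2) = k^4 - 7*k^3 + 2*k^2 + 28*k - 24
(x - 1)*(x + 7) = x^2 + 6*x - 7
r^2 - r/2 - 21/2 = (r - 7/2)*(r + 3)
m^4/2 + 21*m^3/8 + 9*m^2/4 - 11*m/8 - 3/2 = (m/2 + 1/2)*(m - 3/4)*(m + 1)*(m + 4)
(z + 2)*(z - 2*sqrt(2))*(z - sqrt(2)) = z^3 - 3*sqrt(2)*z^2 + 2*z^2 - 6*sqrt(2)*z + 4*z + 8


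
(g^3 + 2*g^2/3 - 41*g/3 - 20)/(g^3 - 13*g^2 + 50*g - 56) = (g^2 + 14*g/3 + 5)/(g^2 - 9*g + 14)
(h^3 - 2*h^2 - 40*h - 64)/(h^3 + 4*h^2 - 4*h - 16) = (h - 8)/(h - 2)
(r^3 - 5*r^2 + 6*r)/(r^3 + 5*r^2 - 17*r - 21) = r*(r - 2)/(r^2 + 8*r + 7)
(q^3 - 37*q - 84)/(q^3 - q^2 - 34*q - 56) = (q + 3)/(q + 2)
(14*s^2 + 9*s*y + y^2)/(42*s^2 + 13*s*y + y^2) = (2*s + y)/(6*s + y)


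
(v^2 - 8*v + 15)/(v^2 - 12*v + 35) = (v - 3)/(v - 7)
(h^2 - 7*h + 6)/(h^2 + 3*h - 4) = (h - 6)/(h + 4)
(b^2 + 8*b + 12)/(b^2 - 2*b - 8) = (b + 6)/(b - 4)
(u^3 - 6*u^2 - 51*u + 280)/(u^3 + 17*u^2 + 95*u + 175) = (u^2 - 13*u + 40)/(u^2 + 10*u + 25)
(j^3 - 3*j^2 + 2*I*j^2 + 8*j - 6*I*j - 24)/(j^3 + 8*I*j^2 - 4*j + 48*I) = (j - 3)/(j + 6*I)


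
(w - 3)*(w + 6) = w^2 + 3*w - 18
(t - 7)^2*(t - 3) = t^3 - 17*t^2 + 91*t - 147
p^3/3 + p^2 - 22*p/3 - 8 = (p/3 + 1/3)*(p - 4)*(p + 6)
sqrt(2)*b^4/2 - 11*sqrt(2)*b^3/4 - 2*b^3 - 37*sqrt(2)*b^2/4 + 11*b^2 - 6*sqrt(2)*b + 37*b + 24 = (b - 8)*(b + 3/2)*(b - 2*sqrt(2))*(sqrt(2)*b/2 + sqrt(2)/2)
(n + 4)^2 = n^2 + 8*n + 16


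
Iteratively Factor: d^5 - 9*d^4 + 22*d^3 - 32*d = (d)*(d^4 - 9*d^3 + 22*d^2 - 32) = d*(d + 1)*(d^3 - 10*d^2 + 32*d - 32) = d*(d - 2)*(d + 1)*(d^2 - 8*d + 16) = d*(d - 4)*(d - 2)*(d + 1)*(d - 4)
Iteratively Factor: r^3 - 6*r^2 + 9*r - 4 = (r - 4)*(r^2 - 2*r + 1) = (r - 4)*(r - 1)*(r - 1)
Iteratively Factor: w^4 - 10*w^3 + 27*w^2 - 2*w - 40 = (w - 4)*(w^3 - 6*w^2 + 3*w + 10) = (w - 4)*(w - 2)*(w^2 - 4*w - 5) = (w - 5)*(w - 4)*(w - 2)*(w + 1)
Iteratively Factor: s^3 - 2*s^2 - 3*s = (s + 1)*(s^2 - 3*s) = (s - 3)*(s + 1)*(s)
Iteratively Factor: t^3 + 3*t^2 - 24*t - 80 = (t + 4)*(t^2 - t - 20) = (t - 5)*(t + 4)*(t + 4)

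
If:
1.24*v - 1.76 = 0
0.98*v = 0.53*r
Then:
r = 2.62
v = 1.42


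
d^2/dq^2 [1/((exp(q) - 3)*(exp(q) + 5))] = (4*exp(3*q) + 6*exp(2*q) + 64*exp(q) + 30)*exp(q)/(exp(6*q) + 6*exp(5*q) - 33*exp(4*q) - 172*exp(3*q) + 495*exp(2*q) + 1350*exp(q) - 3375)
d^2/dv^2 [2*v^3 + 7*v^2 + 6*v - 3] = 12*v + 14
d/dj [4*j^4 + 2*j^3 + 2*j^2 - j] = 16*j^3 + 6*j^2 + 4*j - 1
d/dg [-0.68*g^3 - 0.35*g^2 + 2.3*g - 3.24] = -2.04*g^2 - 0.7*g + 2.3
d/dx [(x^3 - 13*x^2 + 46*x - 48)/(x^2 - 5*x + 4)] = (x^4 - 10*x^3 + 31*x^2 - 8*x - 56)/(x^4 - 10*x^3 + 33*x^2 - 40*x + 16)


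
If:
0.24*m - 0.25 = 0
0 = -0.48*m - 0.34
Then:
No Solution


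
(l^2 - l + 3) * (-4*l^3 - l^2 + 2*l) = -4*l^5 + 3*l^4 - 9*l^3 - 5*l^2 + 6*l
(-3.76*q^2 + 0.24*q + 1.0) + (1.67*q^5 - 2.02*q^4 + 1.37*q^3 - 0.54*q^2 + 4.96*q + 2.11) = 1.67*q^5 - 2.02*q^4 + 1.37*q^3 - 4.3*q^2 + 5.2*q + 3.11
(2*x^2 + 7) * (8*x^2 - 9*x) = 16*x^4 - 18*x^3 + 56*x^2 - 63*x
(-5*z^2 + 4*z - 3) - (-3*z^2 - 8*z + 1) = -2*z^2 + 12*z - 4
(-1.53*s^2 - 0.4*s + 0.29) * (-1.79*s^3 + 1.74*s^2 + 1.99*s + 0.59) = 2.7387*s^5 - 1.9462*s^4 - 4.2598*s^3 - 1.1941*s^2 + 0.3411*s + 0.1711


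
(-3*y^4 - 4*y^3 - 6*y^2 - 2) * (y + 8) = -3*y^5 - 28*y^4 - 38*y^3 - 48*y^2 - 2*y - 16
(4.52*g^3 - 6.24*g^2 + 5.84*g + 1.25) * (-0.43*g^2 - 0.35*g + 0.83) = -1.9436*g^5 + 1.1012*g^4 + 3.4244*g^3 - 7.7607*g^2 + 4.4097*g + 1.0375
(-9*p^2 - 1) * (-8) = 72*p^2 + 8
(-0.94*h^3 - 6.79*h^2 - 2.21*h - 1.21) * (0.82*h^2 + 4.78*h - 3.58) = -0.7708*h^5 - 10.061*h^4 - 30.9032*h^3 + 12.7522*h^2 + 2.128*h + 4.3318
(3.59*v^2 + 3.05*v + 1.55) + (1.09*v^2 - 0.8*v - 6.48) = 4.68*v^2 + 2.25*v - 4.93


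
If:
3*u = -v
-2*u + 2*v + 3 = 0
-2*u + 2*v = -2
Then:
No Solution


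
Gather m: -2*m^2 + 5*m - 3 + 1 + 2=-2*m^2 + 5*m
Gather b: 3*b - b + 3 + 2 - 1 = 2*b + 4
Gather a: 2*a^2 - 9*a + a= 2*a^2 - 8*a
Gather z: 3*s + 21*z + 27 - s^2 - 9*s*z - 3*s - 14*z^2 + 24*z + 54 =-s^2 - 14*z^2 + z*(45 - 9*s) + 81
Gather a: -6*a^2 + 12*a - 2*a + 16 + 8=-6*a^2 + 10*a + 24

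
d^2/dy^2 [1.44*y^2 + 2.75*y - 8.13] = 2.88000000000000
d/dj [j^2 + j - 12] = 2*j + 1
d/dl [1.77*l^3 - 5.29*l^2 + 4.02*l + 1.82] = 5.31*l^2 - 10.58*l + 4.02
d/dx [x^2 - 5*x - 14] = 2*x - 5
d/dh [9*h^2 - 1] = 18*h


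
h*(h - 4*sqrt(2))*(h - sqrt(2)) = h^3 - 5*sqrt(2)*h^2 + 8*h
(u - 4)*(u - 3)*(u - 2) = u^3 - 9*u^2 + 26*u - 24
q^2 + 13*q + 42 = (q + 6)*(q + 7)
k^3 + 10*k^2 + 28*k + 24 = (k + 2)^2*(k + 6)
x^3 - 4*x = x*(x - 2)*(x + 2)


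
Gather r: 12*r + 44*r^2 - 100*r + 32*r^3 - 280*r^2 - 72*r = 32*r^3 - 236*r^2 - 160*r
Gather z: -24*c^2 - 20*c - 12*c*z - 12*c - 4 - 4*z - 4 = -24*c^2 - 32*c + z*(-12*c - 4) - 8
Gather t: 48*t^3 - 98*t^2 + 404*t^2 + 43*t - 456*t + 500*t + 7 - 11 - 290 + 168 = 48*t^3 + 306*t^2 + 87*t - 126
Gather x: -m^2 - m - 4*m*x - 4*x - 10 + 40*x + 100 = -m^2 - m + x*(36 - 4*m) + 90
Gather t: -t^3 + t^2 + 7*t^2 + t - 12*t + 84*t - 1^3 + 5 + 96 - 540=-t^3 + 8*t^2 + 73*t - 440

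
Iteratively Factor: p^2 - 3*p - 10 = (p - 5)*(p + 2)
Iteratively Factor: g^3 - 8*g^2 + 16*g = (g - 4)*(g^2 - 4*g) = g*(g - 4)*(g - 4)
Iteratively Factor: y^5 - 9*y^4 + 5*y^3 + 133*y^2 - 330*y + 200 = (y + 4)*(y^4 - 13*y^3 + 57*y^2 - 95*y + 50) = (y - 5)*(y + 4)*(y^3 - 8*y^2 + 17*y - 10) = (y - 5)*(y - 2)*(y + 4)*(y^2 - 6*y + 5) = (y - 5)*(y - 2)*(y - 1)*(y + 4)*(y - 5)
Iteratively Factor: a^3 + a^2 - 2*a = (a - 1)*(a^2 + 2*a) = (a - 1)*(a + 2)*(a)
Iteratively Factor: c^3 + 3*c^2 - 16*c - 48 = (c + 4)*(c^2 - c - 12) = (c - 4)*(c + 4)*(c + 3)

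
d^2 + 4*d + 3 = (d + 1)*(d + 3)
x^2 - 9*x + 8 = (x - 8)*(x - 1)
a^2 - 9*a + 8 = (a - 8)*(a - 1)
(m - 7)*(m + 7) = m^2 - 49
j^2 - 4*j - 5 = (j - 5)*(j + 1)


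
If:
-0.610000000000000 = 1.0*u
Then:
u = -0.61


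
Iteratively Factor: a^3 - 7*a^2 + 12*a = (a - 3)*(a^2 - 4*a) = a*(a - 3)*(a - 4)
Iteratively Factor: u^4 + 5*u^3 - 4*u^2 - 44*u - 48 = (u + 4)*(u^3 + u^2 - 8*u - 12) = (u + 2)*(u + 4)*(u^2 - u - 6) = (u + 2)^2*(u + 4)*(u - 3)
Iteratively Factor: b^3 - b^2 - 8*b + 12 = (b - 2)*(b^2 + b - 6) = (b - 2)^2*(b + 3)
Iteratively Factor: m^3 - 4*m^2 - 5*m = (m)*(m^2 - 4*m - 5) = m*(m - 5)*(m + 1)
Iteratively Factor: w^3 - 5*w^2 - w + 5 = (w - 5)*(w^2 - 1) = (w - 5)*(w + 1)*(w - 1)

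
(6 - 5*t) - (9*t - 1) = 7 - 14*t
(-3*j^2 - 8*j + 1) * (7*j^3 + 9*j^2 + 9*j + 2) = -21*j^5 - 83*j^4 - 92*j^3 - 69*j^2 - 7*j + 2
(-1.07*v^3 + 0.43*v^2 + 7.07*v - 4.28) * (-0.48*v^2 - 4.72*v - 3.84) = 0.5136*v^5 + 4.844*v^4 - 1.3144*v^3 - 32.9672*v^2 - 6.9472*v + 16.4352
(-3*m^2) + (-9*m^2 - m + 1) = -12*m^2 - m + 1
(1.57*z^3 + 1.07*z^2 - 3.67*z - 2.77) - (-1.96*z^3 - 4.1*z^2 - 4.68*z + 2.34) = 3.53*z^3 + 5.17*z^2 + 1.01*z - 5.11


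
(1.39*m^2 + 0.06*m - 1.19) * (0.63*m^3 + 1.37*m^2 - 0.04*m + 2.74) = 0.8757*m^5 + 1.9421*m^4 - 0.7231*m^3 + 2.1759*m^2 + 0.212*m - 3.2606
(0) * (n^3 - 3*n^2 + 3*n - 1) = 0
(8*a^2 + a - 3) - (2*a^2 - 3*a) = 6*a^2 + 4*a - 3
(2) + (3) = 5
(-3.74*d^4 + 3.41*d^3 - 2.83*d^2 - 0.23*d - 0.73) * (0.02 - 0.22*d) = 0.8228*d^5 - 0.825*d^4 + 0.6908*d^3 - 0.00600000000000001*d^2 + 0.156*d - 0.0146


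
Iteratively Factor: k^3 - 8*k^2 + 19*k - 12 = (k - 1)*(k^2 - 7*k + 12) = (k - 3)*(k - 1)*(k - 4)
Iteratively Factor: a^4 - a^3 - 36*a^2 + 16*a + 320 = (a - 4)*(a^3 + 3*a^2 - 24*a - 80) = (a - 4)*(a + 4)*(a^2 - a - 20) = (a - 5)*(a - 4)*(a + 4)*(a + 4)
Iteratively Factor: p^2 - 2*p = (p - 2)*(p)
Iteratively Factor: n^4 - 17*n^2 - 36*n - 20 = (n + 2)*(n^3 - 2*n^2 - 13*n - 10) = (n - 5)*(n + 2)*(n^2 + 3*n + 2) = (n - 5)*(n + 1)*(n + 2)*(n + 2)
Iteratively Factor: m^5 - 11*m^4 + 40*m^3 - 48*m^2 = (m)*(m^4 - 11*m^3 + 40*m^2 - 48*m) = m*(m - 3)*(m^3 - 8*m^2 + 16*m) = m*(m - 4)*(m - 3)*(m^2 - 4*m) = m^2*(m - 4)*(m - 3)*(m - 4)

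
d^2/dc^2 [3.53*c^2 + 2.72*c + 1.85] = 7.06000000000000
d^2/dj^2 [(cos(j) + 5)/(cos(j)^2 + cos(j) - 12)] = (-9*(1 - cos(2*j))^2*cos(j) - 19*(1 - cos(2*j))^2 - 661*cos(j) - 530*cos(2*j) - 93*cos(3*j) + 2*cos(5*j) + 162)/(4*(cos(j) - 3)^3*(cos(j) + 4)^3)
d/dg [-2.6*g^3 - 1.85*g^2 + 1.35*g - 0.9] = -7.8*g^2 - 3.7*g + 1.35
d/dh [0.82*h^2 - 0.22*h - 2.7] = 1.64*h - 0.22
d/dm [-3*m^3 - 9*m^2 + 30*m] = -9*m^2 - 18*m + 30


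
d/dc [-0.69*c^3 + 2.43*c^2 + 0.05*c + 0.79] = -2.07*c^2 + 4.86*c + 0.05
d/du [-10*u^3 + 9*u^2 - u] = -30*u^2 + 18*u - 1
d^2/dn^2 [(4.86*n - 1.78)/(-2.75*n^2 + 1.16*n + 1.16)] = ((4.86*n - 1.78)*(5.5*n - 1.16)*(11.0*n - 2.32) + (80.19*n - 21.0652)*(-2.75*n^2 + 1.16*n + 1.16))/(-2.75*n^2 + 1.16*n + 1.16)^3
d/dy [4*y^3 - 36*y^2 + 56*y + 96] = 12*y^2 - 72*y + 56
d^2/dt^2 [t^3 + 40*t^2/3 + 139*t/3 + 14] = 6*t + 80/3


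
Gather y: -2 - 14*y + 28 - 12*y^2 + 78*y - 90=-12*y^2 + 64*y - 64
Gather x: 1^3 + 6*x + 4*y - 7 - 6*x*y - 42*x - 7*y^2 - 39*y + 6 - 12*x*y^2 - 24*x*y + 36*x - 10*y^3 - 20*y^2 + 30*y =x*(-12*y^2 - 30*y) - 10*y^3 - 27*y^2 - 5*y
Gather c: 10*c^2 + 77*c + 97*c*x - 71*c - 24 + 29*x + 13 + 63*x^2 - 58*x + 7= 10*c^2 + c*(97*x + 6) + 63*x^2 - 29*x - 4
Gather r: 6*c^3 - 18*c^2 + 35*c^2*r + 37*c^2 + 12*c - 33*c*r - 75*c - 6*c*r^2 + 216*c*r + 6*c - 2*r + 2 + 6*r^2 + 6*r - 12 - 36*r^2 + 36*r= 6*c^3 + 19*c^2 - 57*c + r^2*(-6*c - 30) + r*(35*c^2 + 183*c + 40) - 10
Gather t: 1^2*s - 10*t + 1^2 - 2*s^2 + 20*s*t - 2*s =-2*s^2 - s + t*(20*s - 10) + 1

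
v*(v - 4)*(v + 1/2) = v^3 - 7*v^2/2 - 2*v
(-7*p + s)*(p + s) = -7*p^2 - 6*p*s + s^2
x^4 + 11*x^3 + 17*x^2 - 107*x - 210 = (x - 3)*(x + 2)*(x + 5)*(x + 7)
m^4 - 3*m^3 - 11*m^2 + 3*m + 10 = (m - 5)*(m - 1)*(m + 1)*(m + 2)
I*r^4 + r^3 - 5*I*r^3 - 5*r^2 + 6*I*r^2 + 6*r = r*(r - 3)*(r - 2)*(I*r + 1)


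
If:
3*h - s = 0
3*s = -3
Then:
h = -1/3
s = -1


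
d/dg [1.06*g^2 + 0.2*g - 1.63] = 2.12*g + 0.2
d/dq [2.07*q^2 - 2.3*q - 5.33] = 4.14*q - 2.3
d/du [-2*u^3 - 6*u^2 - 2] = 6*u*(-u - 2)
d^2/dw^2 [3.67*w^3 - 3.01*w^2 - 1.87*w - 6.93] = 22.02*w - 6.02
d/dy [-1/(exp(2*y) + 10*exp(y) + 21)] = 2*(exp(y) + 5)*exp(y)/(exp(2*y) + 10*exp(y) + 21)^2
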